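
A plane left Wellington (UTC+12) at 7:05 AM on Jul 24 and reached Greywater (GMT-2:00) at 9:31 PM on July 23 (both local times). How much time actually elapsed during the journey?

4 hours 26 minutes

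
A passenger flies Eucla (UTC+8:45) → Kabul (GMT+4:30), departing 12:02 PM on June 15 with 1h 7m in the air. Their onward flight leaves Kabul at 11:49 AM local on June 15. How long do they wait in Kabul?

Convert departure to UTC: 12:02 PM − 8:45 = 3:17 AM UTC on Jun 15.
Add 1 hour and 7 minutes flight time → 4:24 AM UTC.
Kabul is UTC+4:30, so local arrival = 4:24 AM + 4:30 = 8:54 AM on Jun 15.
Layover = 11:49 AM − 8:54 AM = 2 hours 55 minutes.

2 hours 55 minutes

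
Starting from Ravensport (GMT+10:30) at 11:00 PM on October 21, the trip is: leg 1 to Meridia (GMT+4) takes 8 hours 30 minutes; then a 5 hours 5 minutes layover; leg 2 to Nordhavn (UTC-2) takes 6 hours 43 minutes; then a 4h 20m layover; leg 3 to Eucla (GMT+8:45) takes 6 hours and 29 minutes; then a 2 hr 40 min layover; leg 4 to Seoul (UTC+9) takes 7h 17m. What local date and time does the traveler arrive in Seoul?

2:34 PM on October 23

Convert departure to UTC: 11:00 PM − 10:30 = 12:30 PM UTC on Oct 21.
Add 8 hours 30 minutes leg 1 → 9:00 PM UTC.
Add 5 hours and 5 minutes layover in Meridia → 2:05 AM UTC (Oct 22).
Add 6 hours and 43 minutes leg 2 → 8:48 AM UTC.
Add 4 hours 20 minutes layover in Nordhavn → 1:08 PM UTC.
Add 6 hours and 29 minutes leg 3 → 7:37 PM UTC.
Add 2 hours 40 minutes layover in Eucla → 10:17 PM UTC.
Add 7 hours 17 minutes leg 4 → 5:34 AM UTC (Oct 23).
Seoul is UTC+9:00, so local arrival = 5:34 AM + 9:00 = 2:34 PM on Oct 23.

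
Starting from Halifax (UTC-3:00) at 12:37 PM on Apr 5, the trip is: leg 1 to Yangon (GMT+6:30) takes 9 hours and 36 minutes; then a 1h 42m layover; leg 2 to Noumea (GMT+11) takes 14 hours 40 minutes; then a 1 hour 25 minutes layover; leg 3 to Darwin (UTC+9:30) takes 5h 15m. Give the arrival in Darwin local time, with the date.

9:45 AM on Apr 7

Convert departure to UTC: 12:37 PM + 3:00 = 3:37 PM UTC on Apr 5.
Add 9 hours and 36 minutes leg 1 → 1:13 AM UTC (Apr 6).
Add 1 hour and 42 minutes layover in Yangon → 2:55 AM UTC.
Add 14 hours 40 minutes leg 2 → 5:35 PM UTC.
Add 1 hour and 25 minutes layover in Noumea → 7:00 PM UTC.
Add 5 hours and 15 minutes leg 3 → 12:15 AM UTC (Apr 7).
Darwin is UTC+9:30, so local arrival = 12:15 AM + 9:30 = 9:45 AM on Apr 7.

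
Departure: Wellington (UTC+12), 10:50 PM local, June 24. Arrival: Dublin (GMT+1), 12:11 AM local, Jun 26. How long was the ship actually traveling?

36 hours 21 minutes

Departure in UTC: 10:50 PM − 12:00 = 10:50 AM on Jun 24.
Arrival in UTC: 12:11 AM − 1:00 = 11:11 PM on Jun 25.
Elapsed = 11:11 PM − 10:50 AM (+1 day) = 36 hours 21 minutes.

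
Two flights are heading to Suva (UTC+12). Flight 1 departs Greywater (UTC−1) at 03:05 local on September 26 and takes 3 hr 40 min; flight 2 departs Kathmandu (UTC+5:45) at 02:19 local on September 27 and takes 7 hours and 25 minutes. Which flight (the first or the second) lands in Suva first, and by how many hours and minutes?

the first, by 20 hours 14 minutes

Flight 1 in UTC: 03:05 + 1:00 = 04:05 on Sep 26.
+3 hours and 40 minutes → arrive 07:45 UTC on Sep 26.
Flight 2 in UTC: 02:19 − 5:45 = 20:34 on Sep 26.
+7 hours 25 minutes → arrive 03:59 UTC on Sep 27.
Flight 1 lands earlier by 20 hours 14 minutes.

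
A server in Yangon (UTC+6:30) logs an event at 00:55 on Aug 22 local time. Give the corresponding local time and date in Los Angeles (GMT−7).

In UTC: 00:55 − 6:30 = 18:25 on Aug 21.
Los Angeles is UTC−7:00: 18:25 − 7:00 = 11:25 on Aug 21.

11:25 on August 21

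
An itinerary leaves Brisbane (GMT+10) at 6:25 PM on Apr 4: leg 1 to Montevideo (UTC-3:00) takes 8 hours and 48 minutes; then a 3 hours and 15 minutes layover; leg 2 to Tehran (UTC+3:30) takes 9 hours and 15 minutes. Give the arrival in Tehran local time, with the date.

9:13 AM on April 5

Convert departure to UTC: 6:25 PM − 10:00 = 8:25 AM UTC on Apr 4.
Add 8 hours and 48 minutes leg 1 → 5:13 PM UTC.
Add 3 hours 15 minutes layover in Montevideo → 8:28 PM UTC.
Add 9 hours and 15 minutes leg 2 → 5:43 AM UTC (Apr 5).
Tehran is UTC+3:30, so local arrival = 5:43 AM + 3:30 = 9:13 AM on Apr 5.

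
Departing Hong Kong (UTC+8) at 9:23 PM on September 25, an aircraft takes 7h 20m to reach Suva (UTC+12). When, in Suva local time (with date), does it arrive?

8:43 AM on September 26

Suva is 4:00 ahead of Hong Kong.
After 7 hours 20 minutes it is 4:43 AM (Sep 26) in Hong Kong.
Shift by the zone difference: 4:43 AM + 4:00 = 8:43 AM on Sep 26 in Suva.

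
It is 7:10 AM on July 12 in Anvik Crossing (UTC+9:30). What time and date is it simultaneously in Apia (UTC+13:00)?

10:40 AM on July 12

In UTC: 7:10 AM − 9:30 = 9:40 PM on Jul 11.
Apia is UTC+13:00: 9:40 PM + 13:00 = 10:40 AM on Jul 12.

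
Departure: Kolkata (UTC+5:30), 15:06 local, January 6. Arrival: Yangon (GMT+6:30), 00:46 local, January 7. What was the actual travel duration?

8 hours 40 minutes

Departure in UTC: 15:06 − 5:30 = 09:36 on Jan 6.
Arrival in UTC: 00:46 − 6:30 = 18:16 on Jan 6.
Elapsed = 18:16 − 09:36 = 8 hours 40 minutes.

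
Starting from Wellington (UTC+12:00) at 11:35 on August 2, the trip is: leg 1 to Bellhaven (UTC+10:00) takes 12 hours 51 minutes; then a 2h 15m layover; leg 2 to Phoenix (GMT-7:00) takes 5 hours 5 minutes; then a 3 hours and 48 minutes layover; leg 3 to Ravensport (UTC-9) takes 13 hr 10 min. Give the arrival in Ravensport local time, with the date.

03:44 on August 3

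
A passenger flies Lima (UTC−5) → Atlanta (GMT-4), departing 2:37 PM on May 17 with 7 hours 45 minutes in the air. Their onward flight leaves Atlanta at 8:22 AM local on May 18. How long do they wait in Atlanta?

Convert departure to UTC: 2:37 PM + 5:00 = 7:37 PM UTC on May 17.
Add 7 hours and 45 minutes flight time → 3:22 AM UTC (May 18).
Atlanta is UTC−4:00, so local arrival = 3:22 AM − 4:00 = 11:22 PM on May 17.
Layover = 8:22 AM − 11:22 PM (+1 day) = 9 hours.

9 hours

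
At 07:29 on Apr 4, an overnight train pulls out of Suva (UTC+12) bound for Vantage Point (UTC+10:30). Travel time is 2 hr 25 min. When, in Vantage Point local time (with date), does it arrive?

Vantage Point is 1:30 behind Suva.
After 2 hours 25 minutes it is 09:54 in Suva.
Shift by the zone difference: 09:54 − 1:30 = 08:24 on Apr 4 in Vantage Point.

08:24 on Apr 4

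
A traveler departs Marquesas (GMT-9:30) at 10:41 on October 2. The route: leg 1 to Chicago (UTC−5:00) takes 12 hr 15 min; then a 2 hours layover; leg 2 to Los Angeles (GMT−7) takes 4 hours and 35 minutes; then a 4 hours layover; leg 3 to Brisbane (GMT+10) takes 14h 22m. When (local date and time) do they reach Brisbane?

19:23 on October 4

Convert departure to UTC: 10:41 + 9:30 = 20:11 UTC on Oct 2.
Add 12 hours and 15 minutes leg 1 → 08:26 UTC (Oct 3).
Add 2 hours layover in Chicago → 10:26 UTC.
Add 4 hours 35 minutes leg 2 → 15:01 UTC.
Add 4 hours layover in Los Angeles → 19:01 UTC.
Add 14 hours 22 minutes leg 3 → 09:23 UTC (Oct 4).
Brisbane is UTC+10:00, so local arrival = 09:23 + 10:00 = 19:23 on Oct 4.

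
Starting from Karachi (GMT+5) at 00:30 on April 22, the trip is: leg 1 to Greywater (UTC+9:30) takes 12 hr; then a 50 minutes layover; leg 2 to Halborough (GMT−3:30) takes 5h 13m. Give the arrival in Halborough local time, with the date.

10:03 on April 22

Convert departure to UTC: 00:30 − 5:00 = 19:30 UTC on Apr 21.
Add 12 hours leg 1 → 07:30 UTC (Apr 22).
Add 50 minutes layover in Greywater → 08:20 UTC.
Add 5 hours and 13 minutes leg 2 → 13:33 UTC.
Halborough is UTC−3:30, so local arrival = 13:33 − 3:30 = 10:03 on Apr 22.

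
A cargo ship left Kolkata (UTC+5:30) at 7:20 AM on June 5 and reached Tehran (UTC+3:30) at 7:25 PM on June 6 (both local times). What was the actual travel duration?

Departure in UTC: 7:20 AM − 5:30 = 1:50 AM on Jun 5.
Arrival in UTC: 7:25 PM − 3:30 = 3:55 PM on Jun 6.
Elapsed = 3:55 PM − 1:50 AM (+1 day) = 38 hours 5 minutes.

38 hours 5 minutes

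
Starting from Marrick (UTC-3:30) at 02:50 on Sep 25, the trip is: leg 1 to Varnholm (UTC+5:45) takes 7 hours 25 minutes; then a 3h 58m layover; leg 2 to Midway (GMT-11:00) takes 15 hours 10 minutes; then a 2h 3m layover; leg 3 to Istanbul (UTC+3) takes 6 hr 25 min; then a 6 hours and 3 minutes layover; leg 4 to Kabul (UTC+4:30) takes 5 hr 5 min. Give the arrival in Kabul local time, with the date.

Convert departure to UTC: 02:50 + 3:30 = 06:20 UTC on Sep 25.
Add 7 hours 25 minutes leg 1 → 13:45 UTC.
Add 3 hours and 58 minutes layover in Varnholm → 17:43 UTC.
Add 15 hours 10 minutes leg 2 → 08:53 UTC (Sep 26).
Add 2 hours 3 minutes layover in Midway → 10:56 UTC.
Add 6 hours 25 minutes leg 3 → 17:21 UTC.
Add 6 hours 3 minutes layover in Istanbul → 23:24 UTC.
Add 5 hours and 5 minutes leg 4 → 04:29 UTC (Sep 27).
Kabul is UTC+4:30, so local arrival = 04:29 + 4:30 = 08:59 on Sep 27.

08:59 on Sep 27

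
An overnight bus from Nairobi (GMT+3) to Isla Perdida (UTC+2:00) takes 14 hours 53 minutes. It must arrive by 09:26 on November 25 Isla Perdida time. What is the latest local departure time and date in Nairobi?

19:33 on November 24

Target arrival in UTC: 09:26 − 2:00 = 07:26 on Nov 25.
Subtract 14 hours 53 minutes → departure 16:33 UTC on Nov 24.
Nairobi is UTC+3:00: 16:33 + 3:00 = 19:33 on Nov 24.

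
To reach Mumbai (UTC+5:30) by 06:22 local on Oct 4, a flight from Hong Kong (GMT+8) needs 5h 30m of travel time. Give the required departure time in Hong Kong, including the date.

Target arrival in UTC: 06:22 − 5:30 = 00:52 on Oct 4.
Subtract 5 hours 30 minutes → departure 19:22 UTC on Oct 3.
Hong Kong is UTC+8:00: 19:22 + 8:00 = 03:22 on Oct 4.

03:22 on October 4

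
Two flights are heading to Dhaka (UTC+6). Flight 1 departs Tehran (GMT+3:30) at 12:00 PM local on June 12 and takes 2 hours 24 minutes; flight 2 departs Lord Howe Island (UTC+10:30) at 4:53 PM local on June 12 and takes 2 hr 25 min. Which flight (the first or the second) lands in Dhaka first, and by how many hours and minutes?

the second, by 2 hours 6 minutes

Flight 1 in UTC: 12:00 PM − 3:30 = 8:30 AM on Jun 12.
+2 hours and 24 minutes → arrive 10:54 AM UTC on Jun 12.
Flight 2 in UTC: 4:53 PM − 10:30 = 6:23 AM on Jun 12.
+2 hours and 25 minutes → arrive 8:48 AM UTC on Jun 12.
Flight 2 lands earlier by 2 hours 6 minutes.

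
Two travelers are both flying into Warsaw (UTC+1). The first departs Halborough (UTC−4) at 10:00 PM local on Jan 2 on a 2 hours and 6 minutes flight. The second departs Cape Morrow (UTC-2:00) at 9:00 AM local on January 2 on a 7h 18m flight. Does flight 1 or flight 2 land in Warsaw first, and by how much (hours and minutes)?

the second, by 9 hours 48 minutes

Flight 1 in UTC: 10:00 PM + 4:00 = 2:00 AM on Jan 3.
+2 hours 6 minutes → arrive 4:06 AM UTC on Jan 3.
Flight 2 in UTC: 9:00 AM + 2:00 = 11:00 AM on Jan 2.
+7 hours and 18 minutes → arrive 6:18 PM UTC on Jan 2.
Flight 2 lands earlier by 9 hours 48 minutes.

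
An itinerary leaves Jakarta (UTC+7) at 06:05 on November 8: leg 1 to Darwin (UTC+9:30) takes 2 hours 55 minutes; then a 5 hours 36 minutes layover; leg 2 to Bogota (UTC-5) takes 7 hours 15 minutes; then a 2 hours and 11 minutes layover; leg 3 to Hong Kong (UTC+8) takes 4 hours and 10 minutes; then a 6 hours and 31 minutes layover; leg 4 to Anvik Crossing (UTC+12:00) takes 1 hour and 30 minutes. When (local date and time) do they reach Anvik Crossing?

17:13 on Nov 9

Convert departure to UTC: 06:05 − 7:00 = 23:05 UTC on Nov 7.
Add 2 hours and 55 minutes leg 1 → 02:00 UTC (Nov 8).
Add 5 hours 36 minutes layover in Darwin → 07:36 UTC.
Add 7 hours 15 minutes leg 2 → 14:51 UTC.
Add 2 hours 11 minutes layover in Bogota → 17:02 UTC.
Add 4 hours and 10 minutes leg 3 → 21:12 UTC.
Add 6 hours and 31 minutes layover in Hong Kong → 03:43 UTC (Nov 9).
Add 1 hour 30 minutes leg 4 → 05:13 UTC.
Anvik Crossing is UTC+12:00, so local arrival = 05:13 + 12:00 = 17:13 on Nov 9.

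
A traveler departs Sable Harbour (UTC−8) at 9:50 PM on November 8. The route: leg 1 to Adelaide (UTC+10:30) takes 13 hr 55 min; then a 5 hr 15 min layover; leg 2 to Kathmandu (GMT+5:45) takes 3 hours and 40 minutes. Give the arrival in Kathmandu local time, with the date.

10:25 AM on Nov 10

Convert departure to UTC: 9:50 PM + 8:00 = 5:50 AM UTC on Nov 9.
Add 13 hours 55 minutes leg 1 → 7:45 PM UTC.
Add 5 hours 15 minutes layover in Adelaide → 1:00 AM UTC (Nov 10).
Add 3 hours 40 minutes leg 2 → 4:40 AM UTC.
Kathmandu is UTC+5:45, so local arrival = 4:40 AM + 5:45 = 10:25 AM on Nov 10.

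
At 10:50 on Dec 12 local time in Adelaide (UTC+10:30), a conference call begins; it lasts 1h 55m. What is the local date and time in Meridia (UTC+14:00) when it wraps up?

16:15 on December 12

Meridia is 3:30 ahead of Adelaide.
After 1 hour 55 minutes it is 12:45 in Adelaide.
Shift by the zone difference: 12:45 + 3:30 = 16:15 on Dec 12 in Meridia.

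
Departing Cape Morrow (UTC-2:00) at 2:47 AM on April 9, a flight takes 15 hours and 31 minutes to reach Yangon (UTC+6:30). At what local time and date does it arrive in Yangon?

2:48 AM on April 10

Yangon is 8:30 ahead of Cape Morrow.
After 15 hours and 31 minutes it is 6:18 PM in Cape Morrow.
Shift by the zone difference: 6:18 PM + 8:30 = 2:48 AM on Apr 10 in Yangon.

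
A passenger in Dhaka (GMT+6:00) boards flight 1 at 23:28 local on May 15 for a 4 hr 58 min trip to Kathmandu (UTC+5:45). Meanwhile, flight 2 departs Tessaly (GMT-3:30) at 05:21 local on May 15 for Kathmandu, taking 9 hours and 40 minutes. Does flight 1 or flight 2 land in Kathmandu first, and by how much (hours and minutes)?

Flight 1 in UTC: 23:28 − 6:00 = 17:28 on May 15.
+4 hours and 58 minutes → arrive 22:26 UTC on May 15.
Flight 2 in UTC: 05:21 + 3:30 = 08:51 on May 15.
+9 hours and 40 minutes → arrive 18:31 UTC on May 15.
Flight 2 lands earlier by 3 hours 55 minutes.

the second, by 3 hours 55 minutes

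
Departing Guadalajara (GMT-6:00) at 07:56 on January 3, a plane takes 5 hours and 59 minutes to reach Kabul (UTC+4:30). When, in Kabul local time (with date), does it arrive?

Kabul is 10:30 ahead of Guadalajara.
After 5 hours and 59 minutes it is 13:55 in Guadalajara.
Shift by the zone difference: 13:55 + 10:30 = 00:25 on Jan 4 in Kabul.

00:25 on January 4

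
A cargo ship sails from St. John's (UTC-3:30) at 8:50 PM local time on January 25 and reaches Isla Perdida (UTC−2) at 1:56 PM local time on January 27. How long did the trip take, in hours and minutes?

39 hours 36 minutes

Departure in UTC: 8:50 PM + 3:30 = 12:20 AM on Jan 26.
Arrival in UTC: 1:56 PM + 2:00 = 3:56 PM on Jan 27.
Elapsed = 3:56 PM − 12:20 AM (+1 day) = 39 hours 36 minutes.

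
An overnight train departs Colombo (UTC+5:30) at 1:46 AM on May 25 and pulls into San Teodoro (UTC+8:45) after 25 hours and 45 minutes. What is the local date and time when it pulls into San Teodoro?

Convert departure to UTC: 1:46 AM − 5:30 = 8:16 PM UTC on May 24.
Add 25 hours and 45 minutes travel time → 10:01 PM UTC (May 25).
San Teodoro is UTC+8:45, so local arrival = 10:01 PM + 8:45 = 6:46 AM on May 26.

6:46 AM on May 26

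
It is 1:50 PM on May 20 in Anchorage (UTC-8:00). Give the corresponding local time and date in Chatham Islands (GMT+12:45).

10:35 AM on May 21

Chatham Islands is 20:45 ahead of Anchorage.
Shift by the zone difference: 1:50 PM + 20:45 = 10:35 AM on May 21 in Chatham Islands.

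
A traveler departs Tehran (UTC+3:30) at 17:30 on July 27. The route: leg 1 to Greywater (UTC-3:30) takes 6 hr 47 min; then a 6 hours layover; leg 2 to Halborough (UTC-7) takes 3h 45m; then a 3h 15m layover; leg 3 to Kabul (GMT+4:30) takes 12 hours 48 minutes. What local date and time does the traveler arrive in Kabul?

Convert departure to UTC: 17:30 − 3:30 = 14:00 UTC on Jul 27.
Add 6 hours and 47 minutes leg 1 → 20:47 UTC.
Add 6 hours layover in Greywater → 02:47 UTC (Jul 28).
Add 3 hours 45 minutes leg 2 → 06:32 UTC.
Add 3 hours and 15 minutes layover in Halborough → 09:47 UTC.
Add 12 hours and 48 minutes leg 3 → 22:35 UTC.
Kabul is UTC+4:30, so local arrival = 22:35 + 4:30 = 03:05 on Jul 29.

03:05 on July 29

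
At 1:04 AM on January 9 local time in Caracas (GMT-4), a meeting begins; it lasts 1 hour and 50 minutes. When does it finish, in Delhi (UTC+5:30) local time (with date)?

12:24 PM on January 9

Delhi is 9:30 ahead of Caracas.
After 1 hour and 50 minutes it is 2:54 AM in Caracas.
Shift by the zone difference: 2:54 AM + 9:30 = 12:24 PM on Jan 9 in Delhi.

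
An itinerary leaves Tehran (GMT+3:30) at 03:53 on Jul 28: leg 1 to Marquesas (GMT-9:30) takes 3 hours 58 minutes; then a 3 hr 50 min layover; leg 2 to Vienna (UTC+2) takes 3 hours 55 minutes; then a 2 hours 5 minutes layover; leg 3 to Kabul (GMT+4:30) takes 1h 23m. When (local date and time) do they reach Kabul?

Convert departure to UTC: 03:53 − 3:30 = 00:23 UTC on Jul 28.
Add 3 hours 58 minutes leg 1 → 04:21 UTC.
Add 3 hours and 50 minutes layover in Marquesas → 08:11 UTC.
Add 3 hours and 55 minutes leg 2 → 12:06 UTC.
Add 2 hours 5 minutes layover in Vienna → 14:11 UTC.
Add 1 hour 23 minutes leg 3 → 15:34 UTC.
Kabul is UTC+4:30, so local arrival = 15:34 + 4:30 = 20:04 on Jul 28.

20:04 on July 28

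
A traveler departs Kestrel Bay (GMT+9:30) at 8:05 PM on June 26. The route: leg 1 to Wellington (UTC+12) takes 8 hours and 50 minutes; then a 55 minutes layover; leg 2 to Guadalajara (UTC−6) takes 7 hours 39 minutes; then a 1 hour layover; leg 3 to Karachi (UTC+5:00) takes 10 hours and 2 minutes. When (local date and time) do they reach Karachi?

Convert departure to UTC: 8:05 PM − 9:30 = 10:35 AM UTC on Jun 26.
Add 8 hours 50 minutes leg 1 → 7:25 PM UTC.
Add 55 minutes layover in Wellington → 8:20 PM UTC.
Add 7 hours 39 minutes leg 2 → 3:59 AM UTC (Jun 27).
Add 1 hour layover in Guadalajara → 4:59 AM UTC.
Add 10 hours 2 minutes leg 3 → 3:01 PM UTC.
Karachi is UTC+5:00, so local arrival = 3:01 PM + 5:00 = 8:01 PM on Jun 27.

8:01 PM on Jun 27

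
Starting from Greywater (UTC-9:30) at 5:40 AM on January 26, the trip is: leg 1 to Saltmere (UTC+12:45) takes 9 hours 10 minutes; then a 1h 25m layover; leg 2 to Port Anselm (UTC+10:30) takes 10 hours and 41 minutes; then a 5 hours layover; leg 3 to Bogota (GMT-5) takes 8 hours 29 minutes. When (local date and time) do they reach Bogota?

Convert departure to UTC: 5:40 AM + 9:30 = 3:10 PM UTC on Jan 26.
Add 9 hours and 10 minutes leg 1 → 12:20 AM UTC (Jan 27).
Add 1 hour and 25 minutes layover in Saltmere → 1:45 AM UTC.
Add 10 hours and 41 minutes leg 2 → 12:26 PM UTC.
Add 5 hours layover in Port Anselm → 5:26 PM UTC.
Add 8 hours 29 minutes leg 3 → 1:55 AM UTC (Jan 28).
Bogota is UTC−5:00, so local arrival = 1:55 AM − 5:00 = 8:55 PM on Jan 27.

8:55 PM on January 27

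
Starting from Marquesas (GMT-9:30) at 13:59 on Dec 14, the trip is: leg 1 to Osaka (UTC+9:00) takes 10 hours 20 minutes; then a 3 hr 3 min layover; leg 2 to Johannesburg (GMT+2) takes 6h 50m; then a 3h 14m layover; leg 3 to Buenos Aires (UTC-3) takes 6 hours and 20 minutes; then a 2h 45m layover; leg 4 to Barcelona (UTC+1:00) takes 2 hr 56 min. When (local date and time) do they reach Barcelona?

Convert departure to UTC: 13:59 + 9:30 = 23:29 UTC on Dec 14.
Add 10 hours 20 minutes leg 1 → 09:49 UTC (Dec 15).
Add 3 hours and 3 minutes layover in Osaka → 12:52 UTC.
Add 6 hours 50 minutes leg 2 → 19:42 UTC.
Add 3 hours 14 minutes layover in Johannesburg → 22:56 UTC.
Add 6 hours 20 minutes leg 3 → 05:16 UTC (Dec 16).
Add 2 hours and 45 minutes layover in Buenos Aires → 08:01 UTC.
Add 2 hours 56 minutes leg 4 → 10:57 UTC.
Barcelona is UTC+1:00, so local arrival = 10:57 + 1:00 = 11:57 on Dec 16.

11:57 on December 16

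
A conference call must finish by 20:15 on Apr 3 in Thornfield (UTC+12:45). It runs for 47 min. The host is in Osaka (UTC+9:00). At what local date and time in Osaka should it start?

15:43 on Apr 3

Target end time in UTC: 20:15 − 12:45 = 07:30 on Apr 3.
Subtract 47 minutes → start 06:43 UTC on Apr 3.
Osaka is UTC+9:00: 06:43 + 9:00 = 15:43 on Apr 3.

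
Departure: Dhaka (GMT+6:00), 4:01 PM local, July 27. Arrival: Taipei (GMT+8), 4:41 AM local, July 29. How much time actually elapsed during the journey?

34 hours 40 minutes

Departure in UTC: 4:01 PM − 6:00 = 10:01 AM on Jul 27.
Arrival in UTC: 4:41 AM − 8:00 = 8:41 PM on Jul 28.
Elapsed = 8:41 PM − 10:01 AM (+1 day) = 34 hours 40 minutes.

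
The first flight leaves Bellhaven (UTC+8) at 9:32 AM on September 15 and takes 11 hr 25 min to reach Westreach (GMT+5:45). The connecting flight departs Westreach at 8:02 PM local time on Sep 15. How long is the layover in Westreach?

Convert departure to UTC: 9:32 AM − 8:00 = 1:32 AM UTC on Sep 15.
Add 11 hours 25 minutes flight time → 12:57 PM UTC.
Westreach is UTC+5:45, so local arrival = 12:57 PM + 5:45 = 6:42 PM on Sep 15.
Layover = 8:02 PM − 6:42 PM = 1 hour 20 minutes.

1 hour 20 minutes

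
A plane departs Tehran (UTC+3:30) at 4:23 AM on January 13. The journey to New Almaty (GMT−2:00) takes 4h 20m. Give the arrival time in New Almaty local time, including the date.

New Almaty is 5:30 behind Tehran.
After 4 hours and 20 minutes it is 8:43 AM in Tehran.
Shift by the zone difference: 8:43 AM − 5:30 = 3:13 AM on Jan 13 in New Almaty.

3:13 AM on Jan 13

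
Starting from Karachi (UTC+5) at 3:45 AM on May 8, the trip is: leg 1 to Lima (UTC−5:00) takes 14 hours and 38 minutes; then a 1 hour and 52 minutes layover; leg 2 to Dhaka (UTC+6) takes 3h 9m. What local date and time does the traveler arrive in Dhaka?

12:24 AM on May 9

Convert departure to UTC: 3:45 AM − 5:00 = 10:45 PM UTC on May 7.
Add 14 hours and 38 minutes leg 1 → 1:23 PM UTC (May 8).
Add 1 hour 52 minutes layover in Lima → 3:15 PM UTC.
Add 3 hours and 9 minutes leg 2 → 6:24 PM UTC.
Dhaka is UTC+6:00, so local arrival = 6:24 PM + 6:00 = 12:24 AM on May 9.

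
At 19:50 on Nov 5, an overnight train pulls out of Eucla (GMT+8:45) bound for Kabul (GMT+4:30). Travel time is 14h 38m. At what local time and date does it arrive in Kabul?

Kabul is 4:15 behind Eucla.
After 14 hours 38 minutes it is 10:28 (Nov 6) in Eucla.
Shift by the zone difference: 10:28 − 4:15 = 06:13 on Nov 6 in Kabul.

06:13 on November 6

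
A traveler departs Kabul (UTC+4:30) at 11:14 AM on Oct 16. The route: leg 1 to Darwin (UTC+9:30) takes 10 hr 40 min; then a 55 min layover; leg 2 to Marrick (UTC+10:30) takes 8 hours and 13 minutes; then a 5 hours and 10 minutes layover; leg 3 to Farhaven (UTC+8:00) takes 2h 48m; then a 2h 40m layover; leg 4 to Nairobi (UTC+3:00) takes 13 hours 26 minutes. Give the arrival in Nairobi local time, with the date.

5:36 AM on Oct 18

Convert departure to UTC: 11:14 AM − 4:30 = 6:44 AM UTC on Oct 16.
Add 10 hours 40 minutes leg 1 → 5:24 PM UTC.
Add 55 minutes layover in Darwin → 6:19 PM UTC.
Add 8 hours 13 minutes leg 2 → 2:32 AM UTC (Oct 17).
Add 5 hours and 10 minutes layover in Marrick → 7:42 AM UTC.
Add 2 hours 48 minutes leg 3 → 10:30 AM UTC.
Add 2 hours 40 minutes layover in Farhaven → 1:10 PM UTC.
Add 13 hours and 26 minutes leg 4 → 2:36 AM UTC (Oct 18).
Nairobi is UTC+3:00, so local arrival = 2:36 AM + 3:00 = 5:36 AM on Oct 18.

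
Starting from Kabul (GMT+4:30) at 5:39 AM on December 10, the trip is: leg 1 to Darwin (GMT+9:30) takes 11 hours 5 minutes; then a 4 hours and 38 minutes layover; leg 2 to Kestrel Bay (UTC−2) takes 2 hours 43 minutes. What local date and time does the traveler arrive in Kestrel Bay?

5:35 PM on December 10

Convert departure to UTC: 5:39 AM − 4:30 = 1:09 AM UTC on Dec 10.
Add 11 hours 5 minutes leg 1 → 12:14 PM UTC.
Add 4 hours and 38 minutes layover in Darwin → 4:52 PM UTC.
Add 2 hours 43 minutes leg 2 → 7:35 PM UTC.
Kestrel Bay is UTC−2:00, so local arrival = 7:35 PM − 2:00 = 5:35 PM on Dec 10.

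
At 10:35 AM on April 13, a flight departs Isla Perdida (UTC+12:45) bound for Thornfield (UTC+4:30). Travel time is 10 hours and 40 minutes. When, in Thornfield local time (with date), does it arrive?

1:00 PM on April 13

Convert departure to UTC: 10:35 AM − 12:45 = 9:50 PM UTC on Apr 12.
Add 10 hours and 40 minutes travel time → 8:30 AM UTC (Apr 13).
Thornfield is UTC+4:30, so local arrival = 8:30 AM + 4:30 = 1:00 PM on Apr 13.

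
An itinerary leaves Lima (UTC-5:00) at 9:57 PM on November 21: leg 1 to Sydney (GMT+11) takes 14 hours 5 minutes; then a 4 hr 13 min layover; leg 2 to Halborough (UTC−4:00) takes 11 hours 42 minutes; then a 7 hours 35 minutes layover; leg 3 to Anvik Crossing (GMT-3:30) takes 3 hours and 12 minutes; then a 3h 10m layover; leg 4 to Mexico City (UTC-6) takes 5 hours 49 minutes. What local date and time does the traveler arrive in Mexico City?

10:43 PM on November 23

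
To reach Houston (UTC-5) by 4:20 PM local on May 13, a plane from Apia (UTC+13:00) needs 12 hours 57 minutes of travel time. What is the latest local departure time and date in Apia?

9:23 PM on May 13

Target arrival in UTC: 4:20 PM + 5:00 = 9:20 PM on May 13.
Subtract 12 hours and 57 minutes → departure 8:23 AM UTC on May 13.
Apia is UTC+13:00: 8:23 AM + 13:00 = 9:23 PM on May 13.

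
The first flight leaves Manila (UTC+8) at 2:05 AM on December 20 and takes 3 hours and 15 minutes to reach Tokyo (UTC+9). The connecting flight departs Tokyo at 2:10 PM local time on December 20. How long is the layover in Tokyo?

7 hours 50 minutes

Convert departure to UTC: 2:05 AM − 8:00 = 6:05 PM UTC on Dec 19.
Add 3 hours and 15 minutes flight time → 9:20 PM UTC.
Tokyo is UTC+9:00, so local arrival = 9:20 PM + 9:00 = 6:20 AM on Dec 20.
Layover = 2:10 PM − 6:20 AM = 7 hours 50 minutes.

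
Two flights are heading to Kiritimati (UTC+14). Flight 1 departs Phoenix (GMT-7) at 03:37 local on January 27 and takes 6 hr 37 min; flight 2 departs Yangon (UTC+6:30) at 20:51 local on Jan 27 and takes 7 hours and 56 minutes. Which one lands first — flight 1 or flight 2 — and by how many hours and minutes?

the first, by 5 hours 3 minutes

Flight 1 in UTC: 03:37 + 7:00 = 10:37 on Jan 27.
+6 hours 37 minutes → arrive 17:14 UTC on Jan 27.
Flight 2 in UTC: 20:51 − 6:30 = 14:21 on Jan 27.
+7 hours and 56 minutes → arrive 22:17 UTC on Jan 27.
Flight 1 lands earlier by 5 hours 3 minutes.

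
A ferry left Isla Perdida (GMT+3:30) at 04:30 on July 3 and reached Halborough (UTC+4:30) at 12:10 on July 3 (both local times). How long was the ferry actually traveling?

6 hours 40 minutes

Halborough is 1:00 ahead of Isla Perdida.
Clock-face elapsed time (ignoring zones) is 7 hours 40 minutes.
Actual elapsed = 7 hours 40 minutes − 1:00 = 6 hours 40 minutes.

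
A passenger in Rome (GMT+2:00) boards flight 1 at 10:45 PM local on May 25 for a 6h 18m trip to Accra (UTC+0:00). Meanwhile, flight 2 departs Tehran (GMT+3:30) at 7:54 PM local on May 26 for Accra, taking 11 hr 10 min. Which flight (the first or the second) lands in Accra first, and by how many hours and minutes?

Flight 1 in UTC: 10:45 PM − 2:00 = 8:45 PM on May 25.
+6 hours 18 minutes → arrive 3:03 AM UTC on May 26.
Flight 2 in UTC: 7:54 PM − 3:30 = 4:24 PM on May 26.
+11 hours and 10 minutes → arrive 3:34 AM UTC on May 27.
Flight 1 lands earlier by 24 hours 31 minutes.

the first, by 24 hours 31 minutes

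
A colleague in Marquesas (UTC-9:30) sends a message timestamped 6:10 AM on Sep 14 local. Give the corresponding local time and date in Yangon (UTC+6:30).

Yangon is 16:00 ahead of Marquesas.
Shift by the zone difference: 6:10 AM + 16:00 = 10:10 PM on Sep 14 in Yangon.

10:10 PM on September 14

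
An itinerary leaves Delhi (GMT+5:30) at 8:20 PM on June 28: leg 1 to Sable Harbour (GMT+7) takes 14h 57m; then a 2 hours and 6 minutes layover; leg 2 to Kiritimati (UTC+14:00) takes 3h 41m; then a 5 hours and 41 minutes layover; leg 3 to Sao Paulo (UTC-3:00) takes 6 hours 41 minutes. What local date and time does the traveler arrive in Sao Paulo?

Convert departure to UTC: 8:20 PM − 5:30 = 2:50 PM UTC on Jun 28.
Add 14 hours 57 minutes leg 1 → 5:47 AM UTC (Jun 29).
Add 2 hours and 6 minutes layover in Sable Harbour → 7:53 AM UTC.
Add 3 hours 41 minutes leg 2 → 11:34 AM UTC.
Add 5 hours and 41 minutes layover in Kiritimati → 5:15 PM UTC.
Add 6 hours 41 minutes leg 3 → 11:56 PM UTC.
Sao Paulo is UTC−3:00, so local arrival = 11:56 PM − 3:00 = 8:56 PM on Jun 29.

8:56 PM on Jun 29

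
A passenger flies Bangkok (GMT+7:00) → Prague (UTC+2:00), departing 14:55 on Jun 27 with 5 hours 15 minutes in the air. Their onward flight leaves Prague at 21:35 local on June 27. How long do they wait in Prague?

Convert departure to UTC: 14:55 − 7:00 = 07:55 UTC on Jun 27.
Add 5 hours and 15 minutes flight time → 13:10 UTC.
Prague is UTC+2:00, so local arrival = 13:10 + 2:00 = 15:10 on Jun 27.
Layover = 21:35 − 15:10 = 6 hours 25 minutes.

6 hours 25 minutes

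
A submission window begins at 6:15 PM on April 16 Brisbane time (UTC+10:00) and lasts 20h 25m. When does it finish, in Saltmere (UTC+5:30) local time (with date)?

10:10 AM on April 17

Convert start to UTC: 6:15 PM − 10:00 = 8:15 AM UTC on Apr 16.
Add 20 hours and 25 minutes duration → 4:40 AM UTC (Apr 17).
Saltmere is UTC+5:30, so local end time = 4:40 AM + 5:30 = 10:10 AM on Apr 17.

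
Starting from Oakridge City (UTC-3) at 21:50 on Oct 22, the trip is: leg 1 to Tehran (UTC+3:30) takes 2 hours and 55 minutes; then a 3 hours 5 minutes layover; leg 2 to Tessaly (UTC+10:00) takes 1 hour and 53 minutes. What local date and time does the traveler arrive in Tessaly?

Convert departure to UTC: 21:50 + 3:00 = 00:50 UTC on Oct 23.
Add 2 hours 55 minutes leg 1 → 03:45 UTC.
Add 3 hours and 5 minutes layover in Tehran → 06:50 UTC.
Add 1 hour 53 minutes leg 2 → 08:43 UTC.
Tessaly is UTC+10:00, so local arrival = 08:43 + 10:00 = 18:43 on Oct 23.

18:43 on Oct 23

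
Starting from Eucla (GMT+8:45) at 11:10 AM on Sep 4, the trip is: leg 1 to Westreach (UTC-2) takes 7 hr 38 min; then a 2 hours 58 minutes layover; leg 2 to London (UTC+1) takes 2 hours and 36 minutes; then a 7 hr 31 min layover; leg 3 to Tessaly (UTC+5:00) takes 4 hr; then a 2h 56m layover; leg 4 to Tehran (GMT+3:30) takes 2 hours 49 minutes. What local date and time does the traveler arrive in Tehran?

Convert departure to UTC: 11:10 AM − 8:45 = 2:25 AM UTC on Sep 4.
Add 7 hours and 38 minutes leg 1 → 10:03 AM UTC.
Add 2 hours 58 minutes layover in Westreach → 1:01 PM UTC.
Add 2 hours 36 minutes leg 2 → 3:37 PM UTC.
Add 7 hours and 31 minutes layover in London → 11:08 PM UTC.
Add 4 hours leg 3 → 3:08 AM UTC (Sep 5).
Add 2 hours 56 minutes layover in Tessaly → 6:04 AM UTC.
Add 2 hours and 49 minutes leg 4 → 8:53 AM UTC.
Tehran is UTC+3:30, so local arrival = 8:53 AM + 3:30 = 12:23 PM on Sep 5.

12:23 PM on Sep 5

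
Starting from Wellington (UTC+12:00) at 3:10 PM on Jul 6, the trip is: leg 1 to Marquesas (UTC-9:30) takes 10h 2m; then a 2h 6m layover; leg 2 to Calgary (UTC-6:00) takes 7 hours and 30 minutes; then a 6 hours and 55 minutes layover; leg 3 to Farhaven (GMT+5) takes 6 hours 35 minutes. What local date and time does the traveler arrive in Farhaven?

Convert departure to UTC: 3:10 PM − 12:00 = 3:10 AM UTC on Jul 6.
Add 10 hours and 2 minutes leg 1 → 1:12 PM UTC.
Add 2 hours and 6 minutes layover in Marquesas → 3:18 PM UTC.
Add 7 hours 30 minutes leg 2 → 10:48 PM UTC.
Add 6 hours and 55 minutes layover in Calgary → 5:43 AM UTC (Jul 7).
Add 6 hours and 35 minutes leg 3 → 12:18 PM UTC.
Farhaven is UTC+5:00, so local arrival = 12:18 PM + 5:00 = 5:18 PM on Jul 7.

5:18 PM on July 7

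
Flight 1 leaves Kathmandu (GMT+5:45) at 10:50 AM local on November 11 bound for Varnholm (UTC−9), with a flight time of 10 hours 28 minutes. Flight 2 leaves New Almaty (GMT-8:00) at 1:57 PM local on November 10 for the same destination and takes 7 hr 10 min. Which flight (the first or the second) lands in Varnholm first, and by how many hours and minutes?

the second, by 10 hours 26 minutes

Flight 1 in UTC: 10:50 AM − 5:45 = 5:05 AM on Nov 11.
+10 hours 28 minutes → arrive 3:33 PM UTC on Nov 11.
Flight 2 in UTC: 1:57 PM + 8:00 = 9:57 PM on Nov 10.
+7 hours and 10 minutes → arrive 5:07 AM UTC on Nov 11.
Flight 2 lands earlier by 10 hours 26 minutes.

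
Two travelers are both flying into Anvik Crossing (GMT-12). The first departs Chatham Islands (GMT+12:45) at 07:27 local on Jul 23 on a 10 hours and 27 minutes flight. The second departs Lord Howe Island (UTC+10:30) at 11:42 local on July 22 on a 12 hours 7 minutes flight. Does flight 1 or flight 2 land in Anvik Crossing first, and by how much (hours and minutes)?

the second, by 15 hours 50 minutes

Flight 1 in UTC: 07:27 − 12:45 = 18:42 on Jul 22.
+10 hours and 27 minutes → arrive 05:09 UTC on Jul 23.
Flight 2 in UTC: 11:42 − 10:30 = 01:12 on Jul 22.
+12 hours and 7 minutes → arrive 13:19 UTC on Jul 22.
Flight 2 lands earlier by 15 hours 50 minutes.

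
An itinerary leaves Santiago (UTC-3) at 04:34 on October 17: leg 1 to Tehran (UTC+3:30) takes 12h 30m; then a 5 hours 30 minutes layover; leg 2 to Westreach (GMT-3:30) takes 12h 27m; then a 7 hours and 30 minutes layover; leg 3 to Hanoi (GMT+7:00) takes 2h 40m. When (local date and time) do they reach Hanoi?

Convert departure to UTC: 04:34 + 3:00 = 07:34 UTC on Oct 17.
Add 12 hours and 30 minutes leg 1 → 20:04 UTC.
Add 5 hours and 30 minutes layover in Tehran → 01:34 UTC (Oct 18).
Add 12 hours and 27 minutes leg 2 → 14:01 UTC.
Add 7 hours and 30 minutes layover in Westreach → 21:31 UTC.
Add 2 hours and 40 minutes leg 3 → 00:11 UTC (Oct 19).
Hanoi is UTC+7:00, so local arrival = 00:11 + 7:00 = 07:11 on Oct 19.

07:11 on October 19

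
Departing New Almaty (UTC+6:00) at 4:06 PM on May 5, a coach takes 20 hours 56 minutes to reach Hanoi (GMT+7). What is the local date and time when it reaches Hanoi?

Convert departure to UTC: 4:06 PM − 6:00 = 10:06 AM UTC on May 5.
Add 20 hours and 56 minutes travel time → 7:02 AM UTC (May 6).
Hanoi is UTC+7:00, so local arrival = 7:02 AM + 7:00 = 2:02 PM on May 6.

2:02 PM on May 6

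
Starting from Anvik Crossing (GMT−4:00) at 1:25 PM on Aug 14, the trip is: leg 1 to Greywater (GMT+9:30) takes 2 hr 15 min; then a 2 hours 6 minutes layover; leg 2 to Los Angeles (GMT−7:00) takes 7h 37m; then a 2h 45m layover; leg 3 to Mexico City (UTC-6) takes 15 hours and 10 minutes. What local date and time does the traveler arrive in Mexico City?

Convert departure to UTC: 1:25 PM + 4:00 = 5:25 PM UTC on Aug 14.
Add 2 hours and 15 minutes leg 1 → 7:40 PM UTC.
Add 2 hours 6 minutes layover in Greywater → 9:46 PM UTC.
Add 7 hours and 37 minutes leg 2 → 5:23 AM UTC (Aug 15).
Add 2 hours 45 minutes layover in Los Angeles → 8:08 AM UTC.
Add 15 hours and 10 minutes leg 3 → 11:18 PM UTC.
Mexico City is UTC−6:00, so local arrival = 11:18 PM − 6:00 = 5:18 PM on Aug 15.

5:18 PM on August 15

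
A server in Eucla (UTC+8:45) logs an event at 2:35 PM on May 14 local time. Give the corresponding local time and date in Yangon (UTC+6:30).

12:20 PM on May 14

In UTC: 2:35 PM − 8:45 = 5:50 AM on May 14.
Yangon is UTC+6:30: 5:50 AM + 6:30 = 12:20 PM on May 14.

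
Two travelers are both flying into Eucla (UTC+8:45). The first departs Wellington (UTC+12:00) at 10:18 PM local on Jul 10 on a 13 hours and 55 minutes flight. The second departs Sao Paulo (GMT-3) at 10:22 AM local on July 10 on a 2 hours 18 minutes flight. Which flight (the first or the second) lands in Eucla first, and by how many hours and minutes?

the second, by 8 hours 33 minutes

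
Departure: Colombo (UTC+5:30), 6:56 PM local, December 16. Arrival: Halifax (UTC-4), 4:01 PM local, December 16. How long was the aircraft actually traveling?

Departure in UTC: 6:56 PM − 5:30 = 1:26 PM on Dec 16.
Arrival in UTC: 4:01 PM + 4:00 = 8:01 PM on Dec 16.
Elapsed = 8:01 PM − 1:26 PM = 6 hours 35 minutes.

6 hours 35 minutes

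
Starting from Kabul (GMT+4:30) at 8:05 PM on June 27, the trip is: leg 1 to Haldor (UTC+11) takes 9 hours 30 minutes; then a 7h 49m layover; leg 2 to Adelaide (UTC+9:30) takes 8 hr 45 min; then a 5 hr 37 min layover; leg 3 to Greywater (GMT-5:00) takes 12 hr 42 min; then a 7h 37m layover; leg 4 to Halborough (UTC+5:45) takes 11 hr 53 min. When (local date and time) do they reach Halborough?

1:13 PM on Jun 30

Convert departure to UTC: 8:05 PM − 4:30 = 3:35 PM UTC on Jun 27.
Add 9 hours 30 minutes leg 1 → 1:05 AM UTC (Jun 28).
Add 7 hours and 49 minutes layover in Haldor → 8:54 AM UTC.
Add 8 hours 45 minutes leg 2 → 5:39 PM UTC.
Add 5 hours and 37 minutes layover in Adelaide → 11:16 PM UTC.
Add 12 hours and 42 minutes leg 3 → 11:58 AM UTC (Jun 29).
Add 7 hours 37 minutes layover in Greywater → 7:35 PM UTC.
Add 11 hours and 53 minutes leg 4 → 7:28 AM UTC (Jun 30).
Halborough is UTC+5:45, so local arrival = 7:28 AM + 5:45 = 1:13 PM on Jun 30.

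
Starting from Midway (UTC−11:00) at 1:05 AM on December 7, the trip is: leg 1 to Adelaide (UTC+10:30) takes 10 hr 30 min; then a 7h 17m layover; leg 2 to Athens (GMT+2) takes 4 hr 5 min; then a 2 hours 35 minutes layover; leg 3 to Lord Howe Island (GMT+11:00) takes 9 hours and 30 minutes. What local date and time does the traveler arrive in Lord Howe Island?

Convert departure to UTC: 1:05 AM + 11:00 = 12:05 PM UTC on Dec 7.
Add 10 hours and 30 minutes leg 1 → 10:35 PM UTC.
Add 7 hours 17 minutes layover in Adelaide → 5:52 AM UTC (Dec 8).
Add 4 hours and 5 minutes leg 2 → 9:57 AM UTC.
Add 2 hours 35 minutes layover in Athens → 12:32 PM UTC.
Add 9 hours 30 minutes leg 3 → 10:02 PM UTC.
Lord Howe Island is UTC+11:00, so local arrival = 10:02 PM + 11:00 = 9:02 AM on Dec 9.

9:02 AM on Dec 9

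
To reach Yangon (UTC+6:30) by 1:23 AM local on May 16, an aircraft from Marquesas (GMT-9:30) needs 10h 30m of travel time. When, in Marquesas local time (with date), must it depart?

Target arrival in UTC: 1:23 AM − 6:30 = 6:53 PM on May 15.
Subtract 10 hours and 30 minutes → departure 8:23 AM UTC on May 15.
Marquesas is UTC−9:30: 8:23 AM − 9:30 = 10:53 PM on May 14.

10:53 PM on May 14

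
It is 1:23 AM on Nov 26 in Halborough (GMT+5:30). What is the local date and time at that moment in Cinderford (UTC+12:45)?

8:38 AM on November 26

In UTC: 1:23 AM − 5:30 = 7:53 PM on Nov 25.
Cinderford is UTC+12:45: 7:53 PM + 12:45 = 8:38 AM on Nov 26.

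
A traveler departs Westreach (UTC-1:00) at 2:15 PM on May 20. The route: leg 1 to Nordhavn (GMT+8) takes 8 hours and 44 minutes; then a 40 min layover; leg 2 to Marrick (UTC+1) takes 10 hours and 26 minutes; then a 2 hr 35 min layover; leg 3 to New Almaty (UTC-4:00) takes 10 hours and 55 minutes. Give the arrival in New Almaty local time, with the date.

8:35 PM on May 21

Convert departure to UTC: 2:15 PM + 1:00 = 3:15 PM UTC on May 20.
Add 8 hours 44 minutes leg 1 → 11:59 PM UTC.
Add 40 minutes layover in Nordhavn → 12:39 AM UTC (May 21).
Add 10 hours and 26 minutes leg 2 → 11:05 AM UTC.
Add 2 hours 35 minutes layover in Marrick → 1:40 PM UTC.
Add 10 hours and 55 minutes leg 3 → 12:35 AM UTC (May 22).
New Almaty is UTC−4:00, so local arrival = 12:35 AM − 4:00 = 8:35 PM on May 21.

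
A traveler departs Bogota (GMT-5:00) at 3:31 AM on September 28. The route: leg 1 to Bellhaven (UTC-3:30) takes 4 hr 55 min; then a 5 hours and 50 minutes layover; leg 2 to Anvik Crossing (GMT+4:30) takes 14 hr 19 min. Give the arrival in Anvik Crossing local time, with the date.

Convert departure to UTC: 3:31 AM + 5:00 = 8:31 AM UTC on Sep 28.
Add 4 hours 55 minutes leg 1 → 1:26 PM UTC.
Add 5 hours and 50 minutes layover in Bellhaven → 7:16 PM UTC.
Add 14 hours and 19 minutes leg 2 → 9:35 AM UTC (Sep 29).
Anvik Crossing is UTC+4:30, so local arrival = 9:35 AM + 4:30 = 2:05 PM on Sep 29.

2:05 PM on September 29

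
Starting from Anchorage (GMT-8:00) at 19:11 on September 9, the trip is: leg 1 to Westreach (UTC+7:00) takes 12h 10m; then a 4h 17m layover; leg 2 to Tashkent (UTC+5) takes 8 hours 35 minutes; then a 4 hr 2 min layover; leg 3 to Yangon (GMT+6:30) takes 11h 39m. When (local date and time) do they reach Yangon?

02:24 on September 12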